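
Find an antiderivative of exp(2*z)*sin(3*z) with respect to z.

Let I denote the integral. Integrate by parts with u = sin(3*z), dv = exp(2*z) dz, so v = exp(2*z)/2: I = exp(2*z)*sin(3*z)/2 − (3/2)·∫ exp(2*z)*cos(3*z) dz.
Apply parts again with u = cos(3*z), dv = exp(2*z) dz: ∫ exp(2*z)*cos(3*z) dz = exp(2*z)*cos(3*z)/2 + (3/2)·I. Substituting back brings back I: I = exp(2*z)*sin(3*z)/2 - 3*exp(2*z)*cos(3*z)/4 − (9/4)·I.
Solving for I: (1 + 9/4)·I equals the remaining terms, so I = (4/13)·(exp(2*z)*sin(3*z)/2 - 3*exp(2*z)*cos(3*z)/4).

2*exp(2*z)*sin(3*z)/13 - 3*exp(2*z)*cos(3*z)/13 + C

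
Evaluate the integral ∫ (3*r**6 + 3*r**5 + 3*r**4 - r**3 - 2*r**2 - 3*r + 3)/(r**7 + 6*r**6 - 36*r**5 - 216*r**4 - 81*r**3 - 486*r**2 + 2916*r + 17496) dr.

55627*log(r - 6)/58320 - 259*log(r - 3)/2187 + 287*log(r + 3)/1458 + 1639387*log(r + 6)/874800 + 1139*log(r**2 + 9)/24300 - 1033*atan(r/3)/12150 + 40231/(4860*r + 29160) + C

Factor the denominator: (r - 6)*(r - 3)*(r + 3)*(r + 6)**2*(r**2 + 9).
Partial-fraction decomposition: (1139*r - 3099)/(12150*(r**2 + 9)) + 1639387/(874800*(r + 6)) - 40231/(4860*(r + 6)**2) + 287/(1458*(r + 3)) - 259/(2187*(r - 3)) + 55627/(58320*(r - 6)).
Integrate each term; A/(r−a) gives A·log|r−a|; the (Br+D)/(r²+p²) term gives a log and an atan.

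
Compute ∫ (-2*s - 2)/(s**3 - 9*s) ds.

-4*log(s - 3)/9 + 2*log(s**2 + 3*s)/9 + C

Factor the denominator: s*(s - 3)*(s + 3).
Partial-fraction decomposition: 2/(9*(s + 3)) - 4/(9*(s - 3)) + 2/(9*s).
Integrate each term: A/(s−a) contributes A·log|s−a|.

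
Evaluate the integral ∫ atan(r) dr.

Use integration by parts with u = arctan(r), dv = dr.
Then du = 1/(r**2 + 1) dr.

r*atan(r) - log(r**2 + 1)/2 + C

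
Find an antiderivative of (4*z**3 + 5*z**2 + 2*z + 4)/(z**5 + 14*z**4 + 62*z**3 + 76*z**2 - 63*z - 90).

5*log(z - 1)/112 - 3*log(z + 1)/80 - 65*log(z + 3)/48 + 127*log(z + 5)/16 - 692*log(z + 6)/105 + C

Factor the denominator: (z - 1)*(z + 1)*(z + 3)*(z + 5)*(z + 6).
Partial-fraction decomposition: -692/(105*(z + 6)) + 127/(16*(z + 5)) - 65/(48*(z + 3)) - 3/(80*(z + 1)) + 5/(112*(z - 1)).
Integrate each term: A/(z−a) contributes A·log|z−a|.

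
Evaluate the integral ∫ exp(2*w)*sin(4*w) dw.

Let I denote the integral. Integrate by parts with u = sin(4*w), dv = exp(2*w) dw, so v = exp(2*w)/2: I = exp(2*w)*sin(4*w)/2 − 2·∫ exp(2*w)*cos(4*w) dw.
Apply parts again with u = cos(4*w), dv = exp(2*w) dw: ∫ exp(2*w)*cos(4*w) dw = exp(2*w)*cos(4*w)/2 + 2·I. Substituting back brings back I: I = exp(2*w)*sin(4*w)/2 - exp(2*w)*cos(4*w) − 4·I.
Solving for I: (1 + 4)·I equals the remaining terms, so I = (1/5)·(exp(2*w)*sin(4*w)/2 - exp(2*w)*cos(4*w)).

exp(2*w)*sin(4*w)/10 - exp(2*w)*cos(4*w)/5 + C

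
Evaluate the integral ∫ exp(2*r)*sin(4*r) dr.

exp(2*r)*sin(4*r)/10 - exp(2*r)*cos(4*r)/5 + C

Let I denote the integral. Integrate by parts with u = sin(4*r), dv = exp(2*r) dr, so v = exp(2*r)/2: I = exp(2*r)*sin(4*r)/2 − 2·∫ exp(2*r)*cos(4*r) dr.
Apply parts again with u = cos(4*r), dv = exp(2*r) dr: ∫ exp(2*r)*cos(4*r) dr = exp(2*r)*cos(4*r)/2 + 2·I. Substituting back brings back I: I = exp(2*r)*sin(4*r)/2 - exp(2*r)*cos(4*r) − 4·I.
Solving for I: (1 + 4)·I equals the remaining terms, so I = (1/5)·(exp(2*r)*sin(4*r)/2 - exp(2*r)*cos(4*r)).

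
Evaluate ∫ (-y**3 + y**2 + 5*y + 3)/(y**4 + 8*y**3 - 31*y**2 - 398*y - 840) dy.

-64*log(y - 7)/429 - 63*log(y + 4)/22 + 32*log(y + 5)/3 - 225*log(y + 6)/26 + C

Factor the denominator: (y - 7)*(y + 4)*(y + 5)*(y + 6).
Partial-fraction decomposition: -225/(26*(y + 6)) + 32/(3*(y + 5)) - 63/(22*(y + 4)) - 64/(429*(y - 7)).
Integrate each term: A/(y−a) contributes A·log|y−a|.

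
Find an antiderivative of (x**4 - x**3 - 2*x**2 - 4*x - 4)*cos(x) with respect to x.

Use integration by parts with u = x**4 - x**3 - 2*x**2 - 4*x - 4, dv = cos(x) dx, so v = sin(x).
Apply parts 4 times (tabular method): alternate signs, differentiate u down to 0, integrate dv up.

x**4*sin(x) - x**3*sin(x) + 4*x**3*cos(x) - 14*x**2*sin(x) - 3*x**2*cos(x) + 2*x*sin(x) - 28*x*cos(x) + 24*sin(x) + 2*cos(x) + C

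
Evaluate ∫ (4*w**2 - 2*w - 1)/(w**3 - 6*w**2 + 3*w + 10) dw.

89*log(w - 5)/18 - 11*log(w - 2)/9 + 5*log(w + 1)/18 + C

Factor the denominator: (w - 5)*(w - 2)*(w + 1).
Partial-fraction decomposition: 5/(18*(w + 1)) - 11/(9*(w - 2)) + 89/(18*(w - 5)).
Integrate each term: A/(w−a) contributes A·log|w−a|.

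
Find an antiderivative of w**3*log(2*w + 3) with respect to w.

w**4*log(2*w + 3)/4 - w**4/16 + w**3/8 - 9*w**2/32 + 27*w/32 - 81*log(2*w + 3)/64 + C

Use integration by parts with u = log(2*w + 3), dv = w**3 dw.
Then du = 2/(2*w + 3) dw and v = w**4/4.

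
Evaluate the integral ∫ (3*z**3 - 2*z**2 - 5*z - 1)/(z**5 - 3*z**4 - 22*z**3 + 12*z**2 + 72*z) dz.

-log(z)/72 + 545*log(z - 6)/1728 - log(z - 2)/32 + 23*log(z + 2)/64 - 17*log(z + 3)/27 + C

Factor the denominator: z*(z - 6)*(z - 2)*(z + 2)*(z + 3).
Partial-fraction decomposition: -17/(27*(z + 3)) + 23/(64*(z + 2)) - 1/(32*(z - 2)) + 545/(1728*(z - 6)) - 1/(72*z).
Integrate each term: A/(z−a) contributes A·log|z−a|.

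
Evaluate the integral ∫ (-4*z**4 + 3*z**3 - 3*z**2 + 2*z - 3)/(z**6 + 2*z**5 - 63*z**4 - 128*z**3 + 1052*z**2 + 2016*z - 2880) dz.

-309*log(z - 6)/400 + 731*log(z - 5)/1188 - log(z - 1)/700 - 1961*log(z + 4)/1350 + 1985*log(z + 6)/1232 - 17/(12*z + 48) + C

Factor the denominator: (z - 6)*(z - 5)*(z - 1)*(z + 4)**2*(z + 6).
Partial-fraction decomposition: 1985/(1232*(z + 6)) - 1961/(1350*(z + 4)) + 17/(12*(z + 4)**2) - 1/(700*(z - 1)) + 731/(1188*(z - 5)) - 309/(400*(z - 6)).
Integrate each term; A/(z−a) gives A·log|z−a|; A/(z−a)² gives −A/(z−a).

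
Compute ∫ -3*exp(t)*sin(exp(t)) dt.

Let u = exp(t), so du = (exp(t)) dt.
Rewriting, the integral becomes -3·∫ sin(u) du = -3·-cos(u).
Substituting back, u = exp(t).

3*cos(exp(t)) + C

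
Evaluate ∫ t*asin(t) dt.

Use integration by parts with u = arcsin(t), dv = t dt.
Then du = 1/sqrt(-t**2 + 1) dt.

t**2*asin(t)/2 + t*sqrt(-t**2 + 1)/4 - asin(t)/4 + C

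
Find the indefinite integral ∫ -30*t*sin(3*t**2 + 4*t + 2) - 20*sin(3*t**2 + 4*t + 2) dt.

Let u = 3*t**2 + 4*t + 2, so du = (6*t + 4) dt.
Rewriting, the integral becomes -5·∫ sin(u) du = -5·-cos(u).
Substituting back, u = 3*t**2 + 4*t + 2.

5*cos(3*t**2 + 4*t + 2) + C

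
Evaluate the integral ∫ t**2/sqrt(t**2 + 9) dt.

Substitute t = 3·tan(θ), so dt = 3·sec(θ)^2 dθ and the radical becomes sqrt(t**2 + 9) = 3·sec(θ) by the Pythagorean identity.
Integrate the resulting trig expression in θ, then back-substitute tan(θ) = t/3, sec(θ) = sqrt(t**2 + 9)/3 (absorbing any constant into C).

t*sqrt(t**2 + 9)/2 - 9*log(t + sqrt(t**2 + 9))/2 + C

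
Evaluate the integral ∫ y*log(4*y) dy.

y**2*(log(y) + 2*log(2))/2 - y**2/4 + C

Use integration by parts with u = log(4*y), dv = y dy.
Then du = 1/y dy and v = y**2/2.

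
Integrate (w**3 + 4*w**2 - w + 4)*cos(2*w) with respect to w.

Use integration by parts with u = w**3 + 4*w**2 - w + 4, dv = cos(2*w) dw, so v = sin(2*w)/2.
Apply parts 3 times (tabular method): alternate signs, differentiate u down to 0, integrate dv up.

w**3*sin(2*w)/2 + 2*w**2*sin(2*w) + 3*w**2*cos(2*w)/4 - 5*w*sin(2*w)/4 + 2*w*cos(2*w) + sin(2*w) - 5*cos(2*w)/8 + C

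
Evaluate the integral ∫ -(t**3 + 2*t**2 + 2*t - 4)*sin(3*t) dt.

Use integration by parts with u = t**3 + 2*t**2 + 2*t - 4, dv = -sin(3*t) dt, so v = cos(3*t)/3.
Apply parts 3 times (tabular method): alternate signs, differentiate u down to 0, integrate dv up.

t**3*cos(3*t)/3 - t**2*sin(3*t)/3 + 2*t**2*cos(3*t)/3 - 4*t*sin(3*t)/9 + 4*t*cos(3*t)/9 - 4*sin(3*t)/27 - 40*cos(3*t)/27 + C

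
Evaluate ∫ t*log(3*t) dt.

t**2*(log(t) + log(3))/2 - t**2/4 + C

Use integration by parts with u = log(3*t), dv = t dt.
Then du = 1/t dt and v = t**2/2.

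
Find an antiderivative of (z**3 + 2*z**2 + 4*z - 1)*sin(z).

Use integration by parts with u = z**3 + 2*z**2 + 4*z - 1, dv = sin(z) dz, so v = -cos(z).
Apply parts 3 times (tabular method): alternate signs, differentiate u down to 0, integrate dv up.

-z**3*cos(z) + 3*z**2*sin(z) - 2*z**2*cos(z) + 4*z*sin(z) + 2*z*cos(z) - 2*sin(z) + 5*cos(z) + C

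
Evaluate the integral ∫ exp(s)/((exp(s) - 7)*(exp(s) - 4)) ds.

Let u = e^s, du = e^s ds.
The integral becomes ∫ du/((u-7)(u-4)); decompose into partial fractions.

log(exp(s) - 7)/3 - log(exp(s) - 4)/3 + C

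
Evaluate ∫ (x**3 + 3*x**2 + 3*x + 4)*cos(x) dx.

x**3*sin(x) + 3*x**2*sin(x) + 3*x**2*cos(x) - 3*x*sin(x) + 6*x*cos(x) - 2*sin(x) - 3*cos(x) + C

Use integration by parts with u = x**3 + 3*x**2 + 3*x + 4, dv = cos(x) dx, so v = sin(x).
Apply parts 3 times (tabular method): alternate signs, differentiate u down to 0, integrate dv up.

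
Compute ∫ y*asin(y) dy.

Use integration by parts with u = arcsin(y), dv = y dy.
Then du = 1/sqrt(-y**2 + 1) dy.

y**2*asin(y)/2 + y*sqrt(-y**2 + 1)/4 - asin(y)/4 + C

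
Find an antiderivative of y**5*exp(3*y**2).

Let u = y², du = 2y dy; rewrite as (1/2)∫ u^2·exp(3u) du.
Now integrate by parts 2 times.

(9*y**4 - 6*y**2 + 2)*exp(3*y**2)/54 + C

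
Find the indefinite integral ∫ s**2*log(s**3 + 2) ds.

Let u = s**3 + 2, so du = (3*s**2) ds.
The integral becomes (1/3)·∫ log(u) du; integrate by parts with u′=log(u), dv′=du.

s**3*log(s**3 + 2)/3 - s**3/3 + 2*log(s**3 + 2)/3 + C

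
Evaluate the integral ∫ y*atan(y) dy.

Use integration by parts with u = arctan(y), dv = y dy.
Then du = 1/(y**2 + 1) dy.

y**2*atan(y)/2 - y/2 + atan(y)/2 + C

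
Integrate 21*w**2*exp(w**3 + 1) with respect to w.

Let u = w**3 + 1, so du = (3*w**2) dw.
Rewriting, the integral becomes 7·∫ e^u du = 7·e^u.
Substituting back, u = w**3 + 1.

7*exp(w**3 + 1) + C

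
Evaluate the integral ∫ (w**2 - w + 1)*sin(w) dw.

Use integration by parts with u = w**2 - w + 1, dv = sin(w) dw, so v = -cos(w).
Apply parts 2 times (tabular method): alternate signs, differentiate u down to 0, integrate dv up.

-w**2*cos(w) + 2*w*sin(w) + w*cos(w) - sin(w) + cos(w) + C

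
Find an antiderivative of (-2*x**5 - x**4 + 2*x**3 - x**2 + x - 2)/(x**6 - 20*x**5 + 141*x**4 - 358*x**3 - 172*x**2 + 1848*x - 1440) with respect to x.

81993*log(x - 6)/400 - 6647*log(x - 5)/28 + 365*log(x - 4)/12 - log(x - 1)/300 - log(x + 2)/336 + 1028/(5*x - 30) + C

Factor the denominator: (x - 6)**2*(x - 5)*(x - 4)*(x - 1)*(x + 2).
Partial-fraction decomposition: -1/(336*(x + 2)) - 1/(300*(x - 1)) + 365/(12*(x - 4)) - 6647/(28*(x - 5)) + 81993/(400*(x - 6)) - 1028/(5*(x - 6)**2).
Integrate each term; A/(x−a) gives A·log|x−a|; A/(x−a)² gives −A/(x−a).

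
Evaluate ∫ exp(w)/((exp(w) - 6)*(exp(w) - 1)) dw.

log(exp(w) - 6)/5 - log(exp(w) - 1)/5 + C

Let u = e^w, du = e^w dw.
The integral becomes ∫ du/((u-6)(u-1)); decompose into partial fractions.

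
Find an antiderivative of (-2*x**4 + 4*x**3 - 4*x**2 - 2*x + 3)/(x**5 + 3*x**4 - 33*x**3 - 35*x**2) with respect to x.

Factor the denominator: x**2*(x - 5)*(x + 1)*(x + 7).
Partial-fraction decomposition: -6353/(3528*(x + 7)) + 5/(36*(x + 1)) - 857/(1800*(x - 5)) + 169/(1225*x) - 3/(35*x**2).
Integrate each term; A/(x−a) gives A·log|x−a|; A/(x−a)² gives −A/(x−a).

169*log(x)/1225 - 857*log(x - 5)/1800 + 5*log(x + 1)/36 - 6353*log(x + 7)/3528 + 3/(35*x) + C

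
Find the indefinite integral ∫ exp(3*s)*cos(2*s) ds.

Let I denote the integral. Integrate by parts with u = cos(2*s), dv = exp(3*s) ds, so v = exp(3*s)/3: I = exp(3*s)*cos(2*s)/3 + (2/3)·∫ exp(3*s)*sin(2*s) ds.
Apply parts again with u = sin(2*s), dv = exp(3*s) ds: ∫ exp(3*s)*sin(2*s) ds = exp(3*s)*sin(2*s)/3 − (2/3)·I. Substituting back brings back I: I = 2*exp(3*s)*sin(2*s)/9 + exp(3*s)*cos(2*s)/3 − (4/9)·I.
Solving for I: (1 + 4/9)·I equals the remaining terms, so I = (9/13)·(2*exp(3*s)*sin(2*s)/9 + exp(3*s)*cos(2*s)/3).

2*exp(3*s)*sin(2*s)/13 + 3*exp(3*s)*cos(2*s)/13 + C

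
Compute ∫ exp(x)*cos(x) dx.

Let I denote the integral. Integrate by parts with u = cos(x), dv = exp(x) dx, so v = exp(x): I = exp(x)*cos(x) + ∫ exp(x)*sin(x) dx.
Apply parts again with u = sin(x), dv = exp(x) dx: ∫ exp(x)*sin(x) dx = exp(x)*sin(x) − I. Substituting back brings back I: I = exp(x)*sin(x) + exp(x)*cos(x) − I.
Solving for I: (1 + 1)·I equals the remaining terms, so I = (1/2)·(exp(x)*sin(x) + exp(x)*cos(x)).

exp(x)*sin(x)/2 + exp(x)*cos(x)/2 + C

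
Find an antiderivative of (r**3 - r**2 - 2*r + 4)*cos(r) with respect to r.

r**3*sin(r) - r**2*sin(r) + 3*r**2*cos(r) - 8*r*sin(r) - 2*r*cos(r) + 6*sin(r) - 8*cos(r) + C

Use integration by parts with u = r**3 - r**2 - 2*r + 4, dv = cos(r) dr, so v = sin(r).
Apply parts 3 times (tabular method): alternate signs, differentiate u down to 0, integrate dv up.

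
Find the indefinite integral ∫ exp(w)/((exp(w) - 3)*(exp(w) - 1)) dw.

log(exp(w) - 3)/2 - log(exp(w) - 1)/2 + C

Let u = e^w, du = e^w dw.
The integral becomes ∫ du/((u-3)(u-1)); decompose into partial fractions.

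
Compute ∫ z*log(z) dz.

Use integration by parts with u = log(z), dv = z dz.
Then du = 1/z dz and v = z**2/2.

z**2*log(z)/2 - z**2/4 + C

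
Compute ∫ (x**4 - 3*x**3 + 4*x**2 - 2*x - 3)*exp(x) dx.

(x**4 - 7*x**3 + 25*x**2 - 52*x + 49)*exp(x) + C

Use integration by parts with u = x**4 - 3*x**3 + 4*x**2 - 2*x - 3, dv = exp(x) dx, so v = exp(x).
Apply parts 4 times (tabular method): alternate signs, differentiate u down to 0, integrate dv up.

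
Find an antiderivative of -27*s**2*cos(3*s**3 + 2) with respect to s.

Let u = 3*s**3 + 2, so du = (9*s**2) ds.
Rewriting, the integral becomes -3·∫ cos(u) du = -3·sin(u).
Substituting back, u = 3*s**3 + 2.

-3*sin(3*s**3 + 2) + C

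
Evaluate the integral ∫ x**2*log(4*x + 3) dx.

x**3*log(4*x + 3)/3 - x**3/9 + x**2/8 - 3*x/16 + 9*log(4*x + 3)/64 + C

Use integration by parts with u = log(4*x + 3), dv = x**2 dx.
Then du = 4/(4*x + 3) dx and v = x**3/3.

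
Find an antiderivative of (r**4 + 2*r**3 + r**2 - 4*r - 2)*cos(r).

Use integration by parts with u = r**4 + 2*r**3 + r**2 - 4*r - 2, dv = cos(r) dr, so v = sin(r).
Apply parts 4 times (tabular method): alternate signs, differentiate u down to 0, integrate dv up.

r**4*sin(r) + 2*r**3*sin(r) + 4*r**3*cos(r) - 11*r**2*sin(r) + 6*r**2*cos(r) - 16*r*sin(r) - 22*r*cos(r) + 20*sin(r) - 16*cos(r) + C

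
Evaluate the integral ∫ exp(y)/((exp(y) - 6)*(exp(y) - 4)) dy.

Let u = e^y, du = e^y dy.
The integral becomes ∫ du/((u-6)(u-4)); decompose into partial fractions.

log(exp(y) - 6)/2 - log(exp(y) - 4)/2 + C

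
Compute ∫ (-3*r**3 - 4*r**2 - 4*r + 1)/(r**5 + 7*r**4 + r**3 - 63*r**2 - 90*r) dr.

-log(r)/90 - 8*log(r - 3)/45 + 17*log(r + 2)/30 - 29*log(r + 3)/18 + 37*log(r + 5)/30 + C

Factor the denominator: r*(r - 3)*(r + 2)*(r + 3)*(r + 5).
Partial-fraction decomposition: 37/(30*(r + 5)) - 29/(18*(r + 3)) + 17/(30*(r + 2)) - 8/(45*(r - 3)) - 1/(90*r).
Integrate each term: A/(r−a) contributes A·log|r−a|.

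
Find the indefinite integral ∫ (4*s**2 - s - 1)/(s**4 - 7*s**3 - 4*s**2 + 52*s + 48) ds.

137*log(s - 6)/112 - 59*log(s - 4)/60 + 4*log(s + 1)/35 - 17*log(s + 2)/48 + C

Factor the denominator: (s - 6)*(s - 4)*(s + 1)*(s + 2).
Partial-fraction decomposition: -17/(48*(s + 2)) + 4/(35*(s + 1)) - 59/(60*(s - 4)) + 137/(112*(s - 6)).
Integrate each term: A/(s−a) contributes A·log|s−a|.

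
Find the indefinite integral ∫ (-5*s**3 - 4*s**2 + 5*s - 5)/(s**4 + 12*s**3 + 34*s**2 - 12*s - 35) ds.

-3*log(s - 1)/32 + 3*log(s + 1)/16 + 165*log(s + 5)/16 - 493*log(s + 7)/32 + C

Factor the denominator: (s - 1)*(s + 1)*(s + 5)*(s + 7).
Partial-fraction decomposition: -493/(32*(s + 7)) + 165/(16*(s + 5)) + 3/(16*(s + 1)) - 3/(32*(s - 1)).
Integrate each term: A/(s−a) contributes A·log|s−a|.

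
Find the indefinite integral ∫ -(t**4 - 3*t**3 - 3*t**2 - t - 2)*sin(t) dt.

Use integration by parts with u = t**4 - 3*t**3 - 3*t**2 - t - 2, dv = -sin(t) dt, so v = cos(t).
Apply parts 4 times (tabular method): alternate signs, differentiate u down to 0, integrate dv up.

t**4*cos(t) - 4*t**3*sin(t) - 3*t**3*cos(t) + 9*t**2*sin(t) - 15*t**2*cos(t) + 30*t*sin(t) + 17*t*cos(t) - 17*sin(t) + 28*cos(t) + C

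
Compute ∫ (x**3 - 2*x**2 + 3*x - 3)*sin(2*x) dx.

Use integration by parts with u = x**3 - 2*x**2 + 3*x - 3, dv = sin(2*x) dx, so v = -cos(2*x)/2.
Apply parts 3 times (tabular method): alternate signs, differentiate u down to 0, integrate dv up.

-x**3*cos(2*x)/2 + 3*x**2*sin(2*x)/4 + x**2*cos(2*x) - x*sin(2*x) - 3*x*cos(2*x)/4 + 3*sin(2*x)/8 + cos(2*x) + C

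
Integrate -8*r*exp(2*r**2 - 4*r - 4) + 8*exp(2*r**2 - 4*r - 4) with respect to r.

-2*exp(2*r**2 - 4*r - 4) + C

Let u = 2*r**2 - 4*r - 4, so du = (4*r - 4) dr.
Rewriting, the integral becomes -2·∫ e^u du = -2·e^u.
Substituting back, u = 2*r**2 - 4*r - 4.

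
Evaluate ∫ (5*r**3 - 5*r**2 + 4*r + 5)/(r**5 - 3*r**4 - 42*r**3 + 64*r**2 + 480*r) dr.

Factor the denominator: r*(r - 6)*(r - 5)*(r + 4)**2.
Partial-fraction decomposition: -5669/(21600*(r + 4)) + 137/(120*(r + 4)**2) - 35/(27*(r - 5)) + 929/(600*(r - 6)) + 1/(96*r).
Integrate each term; A/(r−a) gives A·log|r−a|; A/(r−a)² gives −A/(r−a).

log(r)/96 + 929*log(r - 6)/600 - 35*log(r - 5)/27 - 5669*log(r + 4)/21600 - 137/(120*r + 480) + C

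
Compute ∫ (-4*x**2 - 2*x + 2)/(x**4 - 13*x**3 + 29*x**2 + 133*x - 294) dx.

Factor the denominator: (x - 7)**2*(x - 2)*(x + 3).
Partial-fraction decomposition: 7/(125*(x + 3)) - 18/(125*(x - 2)) + 11/(125*(x - 7)) - 104/(25*(x - 7)**2).
Integrate each term; A/(x−a) gives A·log|x−a|; A/(x−a)² gives −A/(x−a).

11*log(x - 7)/125 - 18*log(x - 2)/125 + 7*log(x + 3)/125 + 104/(25*x - 175) + C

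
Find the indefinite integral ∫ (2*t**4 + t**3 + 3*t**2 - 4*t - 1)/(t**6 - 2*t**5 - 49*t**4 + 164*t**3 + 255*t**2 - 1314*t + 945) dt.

1429*log(t - 5)/1536 - 3043*log(t - 3)/3600 - log(t - 1)/512 + 173*log(t + 3)/4608 - 4633*log(t + 7)/38400 + 203/(240*t - 720) + C

Factor the denominator: (t - 5)*(t - 3)**2*(t - 1)*(t + 3)*(t + 7).
Partial-fraction decomposition: -4633/(38400*(t + 7)) + 173/(4608*(t + 3)) - 1/(512*(t - 1)) - 3043/(3600*(t - 3)) - 203/(240*(t - 3)**2) + 1429/(1536*(t - 5)).
Integrate each term; A/(t−a) gives A·log|t−a|; A/(t−a)² gives −A/(t−a).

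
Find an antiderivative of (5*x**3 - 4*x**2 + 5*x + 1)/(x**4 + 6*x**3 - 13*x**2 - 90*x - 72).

277*log(x - 4)/350 + 13*log(x + 1)/50 - 185*log(x + 3)/42 + 1253*log(x + 6)/150 + C

Factor the denominator: (x - 4)*(x + 1)*(x + 3)*(x + 6).
Partial-fraction decomposition: 1253/(150*(x + 6)) - 185/(42*(x + 3)) + 13/(50*(x + 1)) + 277/(350*(x - 4)).
Integrate each term: A/(x−a) contributes A·log|x−a|.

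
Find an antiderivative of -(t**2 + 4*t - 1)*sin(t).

Use integration by parts with u = t**2 + 4*t - 1, dv = -sin(t) dt, so v = cos(t).
Apply parts 2 times (tabular method): alternate signs, differentiate u down to 0, integrate dv up.

t**2*cos(t) - 2*t*sin(t) + 4*t*cos(t) - 4*sin(t) - 3*cos(t) + C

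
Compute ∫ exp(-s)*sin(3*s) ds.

-exp(-s)*sin(3*s)/10 - 3*exp(-s)*cos(3*s)/10 + C

Let I denote the integral. Integrate by parts with u = sin(3*s), dv = exp(-s) ds, so v = -exp(-s): I = -exp(-s)*sin(3*s) + 3·∫ exp(-s)*cos(3*s) ds.
Apply parts again with u = cos(3*s), dv = exp(-s) ds: ∫ exp(-s)*cos(3*s) ds = -exp(-s)*cos(3*s) − 3·I. Substituting back brings back I: I = -exp(-s)*sin(3*s) - 3*exp(-s)*cos(3*s) − 9·I.
Solving for I: (1 + 9)·I equals the remaining terms, so I = (1/10)·(-exp(-s)*sin(3*s) - 3*exp(-s)*cos(3*s)).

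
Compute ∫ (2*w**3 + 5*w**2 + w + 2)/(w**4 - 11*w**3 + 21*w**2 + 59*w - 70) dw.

Factor the denominator: (w - 7)*(w - 5)*(w - 1)*(w + 2).
Partial-fraction decomposition: -4/(189*(w + 2)) + 5/(36*(w - 1)) - 191/(28*(w - 5)) + 235/(27*(w - 7)).
Integrate each term: A/(w−a) contributes A·log|w−a|.

235*log(w - 7)/27 - 191*log(w - 5)/28 + 5*log(w - 1)/36 - 4*log(w + 2)/189 + C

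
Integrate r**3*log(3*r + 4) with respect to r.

Use integration by parts with u = log(3*r + 4), dv = r**3 dr.
Then du = 3/(3*r + 4) dr and v = r**4/4.

r**4*log(3*r + 4)/4 - r**4/16 + r**3/9 - 2*r**2/9 + 16*r/27 - 64*log(3*r + 4)/81 + C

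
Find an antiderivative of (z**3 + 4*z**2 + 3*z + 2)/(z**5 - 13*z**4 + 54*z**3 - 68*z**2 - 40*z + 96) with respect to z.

Factor the denominator: (z - 6)*(z - 4)*(z - 2)**2*(z + 1).
Partial-fraction decomposition: 2/(315*(z + 1)) + 133/(72*(z - 2)) + 4/(3*(z - 2)**2) - 71/(20*(z - 4)) + 95/(56*(z - 6)).
Integrate each term; A/(z−a) gives A·log|z−a|; A/(z−a)² gives −A/(z−a).

95*log(z - 6)/56 - 71*log(z - 4)/20 + 133*log(z - 2)/72 + 2*log(z + 1)/315 - 4/(3*z - 6) + C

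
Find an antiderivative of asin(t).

Use integration by parts with u = arcsin(t), dv = dt.
Then du = 1/sqrt(-t**2 + 1) dt.

t*asin(t) + sqrt(-t**2 + 1) + C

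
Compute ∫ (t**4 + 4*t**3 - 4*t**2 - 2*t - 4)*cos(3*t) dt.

t**4*sin(3*t)/3 + 4*t**3*sin(3*t)/3 + 4*t**3*cos(3*t)/9 - 16*t**2*sin(3*t)/9 + 4*t**2*cos(3*t)/3 - 14*t*sin(3*t)/9 - 32*t*cos(3*t)/27 - 76*sin(3*t)/81 - 14*cos(3*t)/27 + C

Use integration by parts with u = t**4 + 4*t**3 - 4*t**2 - 2*t - 4, dv = cos(3*t) dt, so v = sin(3*t)/3.
Apply parts 4 times (tabular method): alternate signs, differentiate u down to 0, integrate dv up.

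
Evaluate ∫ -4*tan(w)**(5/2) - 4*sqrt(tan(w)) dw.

Let u = tan(w), so du = (tan(w)**2 + 1) dw.
Rewriting, the integral becomes -4·∫ √u du = -4·(2/3)u^(3/2).
Substituting back, u = tan(w).

-8*tan(w)**(3/2)/3 + C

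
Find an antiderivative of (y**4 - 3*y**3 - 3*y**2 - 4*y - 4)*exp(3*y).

(27*y**4 - 117*y**3 + 36*y**2 - 132*y - 64)*exp(3*y)/81 + C

Use integration by parts with u = y**4 - 3*y**3 - 3*y**2 - 4*y - 4, dv = exp(3*y) dy, so v = exp(3*y)/3.
Apply parts 4 times (tabular method): alternate signs, differentiate u down to 0, integrate dv up.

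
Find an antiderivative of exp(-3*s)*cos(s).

exp(-3*s)*sin(s)/10 - 3*exp(-3*s)*cos(s)/10 + C

Let I denote the integral. Integrate by parts with u = cos(s), dv = exp(-3*s) ds, so v = -exp(-3*s)/3: I = -exp(-3*s)*cos(s)/3 − (1/3)·∫ exp(-3*s)*sin(s) ds.
Apply parts again with u = sin(s), dv = exp(-3*s) ds: ∫ exp(-3*s)*sin(s) ds = -exp(-3*s)*sin(s)/3 + (1/3)·I. Substituting back brings back I: I = exp(-3*s)*sin(s)/9 - exp(-3*s)*cos(s)/3 − (1/9)·I.
Solving for I: (1 + 1/9)·I equals the remaining terms, so I = (9/10)·(exp(-3*s)*sin(s)/9 - exp(-3*s)*cos(s)/3).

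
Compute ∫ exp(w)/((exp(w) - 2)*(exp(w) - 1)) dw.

log(exp(w) - 2) - log(exp(w) - 1) + C

Let u = e^w, du = e^w dw.
The integral becomes ∫ du/((u-2)(u-1)); decompose into partial fractions.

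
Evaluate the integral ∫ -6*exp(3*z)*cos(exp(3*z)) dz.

-2*sin(exp(3*z)) + C

Let u = exp(3*z), so du = (3*exp(3*z)) dz.
Rewriting, the integral becomes -2·∫ cos(u) du = -2·sin(u).
Substituting back, u = exp(3*z).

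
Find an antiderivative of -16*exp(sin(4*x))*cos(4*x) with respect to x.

Let u = sin(4*x), so du = (4*cos(4*x)) dx.
Rewriting, the integral becomes -4·∫ e^u du = -4·e^u.
Substituting back, u = sin(4*x).

-4*exp(sin(4*x)) + C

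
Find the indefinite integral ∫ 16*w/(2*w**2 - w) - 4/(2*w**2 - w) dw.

4*log(2*w**2 - w) + C

Let u = 2*w**2 - w, so du = (4*w - 1) dw.
Rewriting, the integral becomes 4·∫ 1/u du = 4·log(u).
Substituting back, u = 2*w**2 - w.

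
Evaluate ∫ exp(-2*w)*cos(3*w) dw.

Let I denote the integral. Integrate by parts with u = cos(3*w), dv = exp(-2*w) dw, so v = -exp(-2*w)/2: I = -exp(-2*w)*cos(3*w)/2 − (3/2)·∫ exp(-2*w)*sin(3*w) dw.
Apply parts again with u = sin(3*w), dv = exp(-2*w) dw: ∫ exp(-2*w)*sin(3*w) dw = -exp(-2*w)*sin(3*w)/2 + (3/2)·I. Substituting back brings back I: I = 3*exp(-2*w)*sin(3*w)/4 - exp(-2*w)*cos(3*w)/2 − (9/4)·I.
Solving for I: (1 + 9/4)·I equals the remaining terms, so I = (4/13)·(3*exp(-2*w)*sin(3*w)/4 - exp(-2*w)*cos(3*w)/2).

3*exp(-2*w)*sin(3*w)/13 - 2*exp(-2*w)*cos(3*w)/13 + C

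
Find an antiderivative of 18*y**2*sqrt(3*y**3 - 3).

Let u = 3*y**3 - 3, so du = (9*y**2) dy.
Rewriting, the integral becomes 2·∫ √u du = 2·(2/3)u^(3/2).
Substituting back, u = 3*y**3 - 3.

4*(3*y**3 - 3)**(3/2)/3 + C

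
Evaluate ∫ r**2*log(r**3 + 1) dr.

r**3*log(r**3 + 1)/3 - r**3/3 + log(r**3 + 1)/3 + C

Let u = r**3 + 1, so du = (3*r**2) dr.
The integral becomes (1/3)·∫ log(u) du; integrate by parts with u′=log(u), dv′=du.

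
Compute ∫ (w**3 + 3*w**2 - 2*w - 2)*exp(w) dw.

(w**3 - 2*w)*exp(w) + C

Use integration by parts with u = w**3 + 3*w**2 - 2*w - 2, dv = exp(w) dw, so v = exp(w).
Apply parts 3 times (tabular method): alternate signs, differentiate u down to 0, integrate dv up.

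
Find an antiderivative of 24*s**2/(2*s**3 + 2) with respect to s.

Let u = 2*s**3 + 2, so du = (6*s**2) ds.
Rewriting, the integral becomes 4·∫ 1/u du = 4·log(u).
Substituting back, u = 2*s**3 + 2.

4*log(2*s**3 + 2) + C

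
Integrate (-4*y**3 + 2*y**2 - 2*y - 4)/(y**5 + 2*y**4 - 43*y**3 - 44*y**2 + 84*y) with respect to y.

Factor the denominator: y*(y - 6)*(y - 1)*(y + 2)*(y + 7).
Partial-fraction decomposition: 37/(91*(y + 7)) - 1/(6*(y + 2)) + 1/(15*(y - 1)) - 101/(390*(y - 6)) - 1/(21*y).
Integrate each term: A/(y−a) contributes A·log|y−a|.

-log(y)/21 - 101*log(y - 6)/390 + log(y - 1)/15 - log(y + 2)/6 + 37*log(y + 7)/91 + C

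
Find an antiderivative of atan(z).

Use integration by parts with u = arctan(z), dv = dz.
Then du = 1/(z**2 + 1) dz.

z*atan(z) - log(z**2 + 1)/2 + C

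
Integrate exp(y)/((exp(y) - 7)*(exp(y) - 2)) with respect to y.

log(exp(y) - 7)/5 - log(exp(y) - 2)/5 + C

Let u = e^y, du = e^y dy.
The integral becomes ∫ du/((u-7)(u-2)); decompose into partial fractions.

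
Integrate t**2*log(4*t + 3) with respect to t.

Use integration by parts with u = log(4*t + 3), dv = t**2 dt.
Then du = 4/(4*t + 3) dt and v = t**3/3.

t**3*log(4*t + 3)/3 - t**3/9 + t**2/8 - 3*t/16 + 9*log(4*t + 3)/64 + C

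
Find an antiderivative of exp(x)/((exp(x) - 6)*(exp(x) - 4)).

Let u = e^x, du = e^x dx.
The integral becomes ∫ du/((u-6)(u-4)); decompose into partial fractions.

log(exp(x) - 6)/2 - log(exp(x) - 4)/2 + C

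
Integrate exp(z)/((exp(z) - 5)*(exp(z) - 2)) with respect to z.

Let u = e^z, du = e^z dz.
The integral becomes ∫ du/((u-5)(u-2)); decompose into partial fractions.

log(exp(z) - 5)/3 - log(exp(z) - 2)/3 + C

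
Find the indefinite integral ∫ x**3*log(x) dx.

Use integration by parts with u = log(x), dv = x**3 dx.
Then du = 1/x dx and v = x**4/4.

x**4*log(x)/4 - x**4/16 + C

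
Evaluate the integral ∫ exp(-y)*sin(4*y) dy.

Let I denote the integral. Integrate by parts with u = sin(4*y), dv = exp(-y) dy, so v = -exp(-y): I = -exp(-y)*sin(4*y) + 4·∫ exp(-y)*cos(4*y) dy.
Apply parts again with u = cos(4*y), dv = exp(-y) dy: ∫ exp(-y)*cos(4*y) dy = -exp(-y)*cos(4*y) − 4·I. Substituting back brings back I: I = -exp(-y)*sin(4*y) - 4*exp(-y)*cos(4*y) − 16·I.
Solving for I: (1 + 16)·I equals the remaining terms, so I = (1/17)·(-exp(-y)*sin(4*y) - 4*exp(-y)*cos(4*y)).

-exp(-y)*sin(4*y)/17 - 4*exp(-y)*cos(4*y)/17 + C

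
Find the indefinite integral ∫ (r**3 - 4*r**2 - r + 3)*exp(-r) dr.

(-r**3 + r**2 + 3*r)*exp(-r) + C

Use integration by parts with u = r**3 - 4*r**2 - r + 3, dv = exp(-r) dr, so v = -exp(-r).
Apply parts 3 times (tabular method): alternate signs, differentiate u down to 0, integrate dv up.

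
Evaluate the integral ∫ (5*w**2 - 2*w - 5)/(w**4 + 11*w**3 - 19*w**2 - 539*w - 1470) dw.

113*log(w - 7)/1092 - 65*log(w + 5)/12 + 187*log(w + 6)/13 - 127*log(w + 7)/14 + C

Factor the denominator: (w - 7)*(w + 5)*(w + 6)*(w + 7).
Partial-fraction decomposition: -127/(14*(w + 7)) + 187/(13*(w + 6)) - 65/(12*(w + 5)) + 113/(1092*(w - 7)).
Integrate each term: A/(w−a) contributes A·log|w−a|.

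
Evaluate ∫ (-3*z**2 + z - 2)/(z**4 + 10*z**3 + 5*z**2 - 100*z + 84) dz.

Factor the denominator: (z - 2)*(z - 1)*(z + 6)*(z + 7).
Partial-fraction decomposition: 13/(6*(z + 7)) - 29/(14*(z + 6)) + 1/(14*(z - 1)) - 1/(6*(z - 2)).
Integrate each term: A/(z−a) contributes A·log|z−a|.

-log(z - 2)/6 + log(z - 1)/14 - 29*log(z + 6)/14 + 13*log(z + 7)/6 + C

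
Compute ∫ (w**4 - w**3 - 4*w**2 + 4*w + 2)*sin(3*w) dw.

-w**4*cos(3*w)/3 + 4*w**3*sin(3*w)/9 + w**3*cos(3*w)/3 - w**2*sin(3*w)/3 + 16*w**2*cos(3*w)/9 - 32*w*sin(3*w)/27 - 14*w*cos(3*w)/9 + 14*sin(3*w)/27 - 86*cos(3*w)/81 + C

Use integration by parts with u = w**4 - w**3 - 4*w**2 + 4*w + 2, dv = sin(3*w) dw, so v = -cos(3*w)/3.
Apply parts 4 times (tabular method): alternate signs, differentiate u down to 0, integrate dv up.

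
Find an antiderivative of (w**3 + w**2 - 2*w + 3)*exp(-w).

(-w**3 - 4*w**2 - 6*w - 9)*exp(-w) + C

Use integration by parts with u = w**3 + w**2 - 2*w + 3, dv = exp(-w) dw, so v = -exp(-w).
Apply parts 3 times (tabular method): alternate signs, differentiate u down to 0, integrate dv up.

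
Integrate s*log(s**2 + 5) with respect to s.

Let u = s**2 + 5, so du = (2*s) ds.
The integral becomes (1/2)·∫ log(u) du; integrate by parts with u′=log(u), dv′=du.

s**2*log(s**2 + 5)/2 - s**2/2 + 5*log(s**2 + 5)/2 + C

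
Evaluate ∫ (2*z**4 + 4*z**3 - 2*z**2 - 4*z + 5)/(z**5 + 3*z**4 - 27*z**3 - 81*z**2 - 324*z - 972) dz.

Factor the denominator: (z - 6)*(z + 3)*(z + 6)*(z**2 + 9).
Partial-fraction decomposition: (61*z - 39)/(162*(z**2 + 9)) + 337/(324*(z + 6)) - 53/(486*(z + 3)) + 673/(972*(z - 6)).
Integrate each term; A/(z−a) gives A·log|z−a|; the (Bz+D)/(z²+p²) term gives a log and an atan.

673*log(z - 6)/972 - 53*log(z + 3)/486 + 337*log(z + 6)/324 + 61*log(z**2 + 9)/324 - 13*atan(z/3)/162 + C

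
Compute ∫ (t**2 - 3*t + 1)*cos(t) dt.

Use integration by parts with u = t**2 - 3*t + 1, dv = cos(t) dt, so v = sin(t).
Apply parts 2 times (tabular method): alternate signs, differentiate u down to 0, integrate dv up.

t**2*sin(t) - 3*t*sin(t) + 2*t*cos(t) - sin(t) - 3*cos(t) + C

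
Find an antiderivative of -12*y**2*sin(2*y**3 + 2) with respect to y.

Let u = 2*y**3 + 2, so du = (6*y**2) dy.
Rewriting, the integral becomes -2·∫ sin(u) du = -2·-cos(u).
Substituting back, u = 2*y**3 + 2.

2*cos(2*y**3 + 2) + C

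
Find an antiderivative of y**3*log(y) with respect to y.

y**4*log(y)/4 - y**4/16 + C

Use integration by parts with u = log(y), dv = y**3 dy.
Then du = 1/y dy and v = y**4/4.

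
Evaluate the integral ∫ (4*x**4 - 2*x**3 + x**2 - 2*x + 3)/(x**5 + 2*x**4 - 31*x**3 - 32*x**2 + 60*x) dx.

log(x)/20 + 81*log(x - 5)/55 - log(x - 1)/21 - 13*log(x + 2)/24 + 1889*log(x + 6)/616 + C

Factor the denominator: x*(x - 5)*(x - 1)*(x + 2)*(x + 6).
Partial-fraction decomposition: 1889/(616*(x + 6)) - 13/(24*(x + 2)) - 1/(21*(x - 1)) + 81/(55*(x - 5)) + 1/(20*x).
Integrate each term: A/(x−a) contributes A·log|x−a|.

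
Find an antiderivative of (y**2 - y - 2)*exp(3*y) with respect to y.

Use integration by parts with u = y**2 - y - 2, dv = exp(3*y) dy, so v = exp(3*y)/3.
Apply parts 2 times (tabular method): alternate signs, differentiate u down to 0, integrate dv up.

(9*y**2 - 15*y - 13)*exp(3*y)/27 + C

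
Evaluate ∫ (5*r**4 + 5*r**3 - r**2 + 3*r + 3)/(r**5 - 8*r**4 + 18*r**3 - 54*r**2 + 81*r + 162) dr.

Factor the denominator: (r - 6)*(r - 3)*(r + 1)*(r**2 + 9).
Partial-fraction decomposition: -(14*r - 139)/(30*(r**2 + 9)) - 1/(280*(r + 1)) - 181/(72*(r - 3)) + 503/(63*(r - 6)).
Integrate each term; A/(r−a) gives A·log|r−a|; the (Br+D)/(r²+p²) term gives a log and an atan.

503*log(r - 6)/63 - 181*log(r - 3)/72 - log(r + 1)/280 - 7*log(r**2 + 9)/30 + 139*atan(r/3)/90 + C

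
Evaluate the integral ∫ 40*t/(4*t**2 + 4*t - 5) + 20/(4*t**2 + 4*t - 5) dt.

5*log(4*t**2 + 4*t - 5) + C

Let u = 4*t**2 + 4*t - 5, so du = (8*t + 4) dt.
Rewriting, the integral becomes 5·∫ 1/u du = 5·log(u).
Substituting back, u = 4*t**2 + 4*t - 5.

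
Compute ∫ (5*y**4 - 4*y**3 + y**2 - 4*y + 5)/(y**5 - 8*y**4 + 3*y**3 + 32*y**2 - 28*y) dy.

Factor the denominator: y*(y - 7)*(y - 2)*(y - 1)*(y + 2).
Partial-fraction decomposition: 43/(72*(y + 2)) + 1/(6*(y - 1)) - 49/(40*(y - 2)) + 3553/(630*(y - 7)) - 5/(28*y).
Integrate each term: A/(y−a) contributes A·log|y−a|.

-5*log(y)/28 + 3553*log(y - 7)/630 - 49*log(y - 2)/40 + log(y - 1)/6 + 43*log(y + 2)/72 + C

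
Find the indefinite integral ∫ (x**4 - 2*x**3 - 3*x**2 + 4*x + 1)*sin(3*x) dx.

Use integration by parts with u = x**4 - 2*x**3 - 3*x**2 + 4*x + 1, dv = sin(3*x) dx, so v = -cos(3*x)/3.
Apply parts 4 times (tabular method): alternate signs, differentiate u down to 0, integrate dv up.

-x**4*cos(3*x)/3 + 4*x**3*sin(3*x)/9 + 2*x**3*cos(3*x)/3 - 2*x**2*sin(3*x)/3 + 13*x**2*cos(3*x)/9 - 26*x*sin(3*x)/27 - 16*x*cos(3*x)/9 + 16*sin(3*x)/27 - 53*cos(3*x)/81 + C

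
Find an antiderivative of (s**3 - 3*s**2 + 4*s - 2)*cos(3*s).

s**3*sin(3*s)/3 - s**2*sin(3*s) + s**2*cos(3*s)/3 + 10*s*sin(3*s)/9 - 2*s*cos(3*s)/3 - 4*sin(3*s)/9 + 10*cos(3*s)/27 + C

Use integration by parts with u = s**3 - 3*s**2 + 4*s - 2, dv = cos(3*s) ds, so v = sin(3*s)/3.
Apply parts 3 times (tabular method): alternate signs, differentiate u down to 0, integrate dv up.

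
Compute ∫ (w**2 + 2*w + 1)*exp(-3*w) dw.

(-9*w**2 - 24*w - 17)*exp(-3*w)/27 + C

Use integration by parts with u = w**2 + 2*w + 1, dv = exp(-3*w) dw, so v = -exp(-3*w)/3.
Apply parts 2 times (tabular method): alternate signs, differentiate u down to 0, integrate dv up.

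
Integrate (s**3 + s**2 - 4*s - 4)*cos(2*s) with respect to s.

Use integration by parts with u = s**3 + s**2 - 4*s - 4, dv = cos(2*s) ds, so v = sin(2*s)/2.
Apply parts 3 times (tabular method): alternate signs, differentiate u down to 0, integrate dv up.

s**3*sin(2*s)/2 + s**2*sin(2*s)/2 + 3*s**2*cos(2*s)/4 - 11*s*sin(2*s)/4 + s*cos(2*s)/2 - 9*sin(2*s)/4 - 11*cos(2*s)/8 + C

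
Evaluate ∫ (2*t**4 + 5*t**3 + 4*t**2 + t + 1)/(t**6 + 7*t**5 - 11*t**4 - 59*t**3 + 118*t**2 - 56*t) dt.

Factor the denominator: t*(t - 2)*(t - 1)**2*(t + 4)*(t + 7).
Partial-fraction decomposition: -3277/(12096*(t + 7)) + 253/(1800*(t + 4)) - 1111/(1600*(t - 1)) - 13/(40*(t - 1)**2) + 91/(108*(t - 2)) - 1/(56*t).
Integrate each term; A/(t−a) gives A·log|t−a|; A/(t−a)² gives −A/(t−a).

-log(t)/56 + 91*log(t - 2)/108 - 1111*log(t - 1)/1600 + 253*log(t + 4)/1800 - 3277*log(t + 7)/12096 + 13/(40*t - 40) + C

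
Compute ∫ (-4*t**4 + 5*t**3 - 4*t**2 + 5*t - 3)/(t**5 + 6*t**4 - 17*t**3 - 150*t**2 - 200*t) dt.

3*log(t)/200 - 31*log(t - 5)/50 - 19*log(t + 2)/12 + 159*log(t + 4)/8 - 3253*log(t + 5)/150 + C

Factor the denominator: t*(t - 5)*(t + 2)*(t + 4)*(t + 5).
Partial-fraction decomposition: -3253/(150*(t + 5)) + 159/(8*(t + 4)) - 19/(12*(t + 2)) - 31/(50*(t - 5)) + 3/(200*t).
Integrate each term: A/(t−a) contributes A·log|t−a|.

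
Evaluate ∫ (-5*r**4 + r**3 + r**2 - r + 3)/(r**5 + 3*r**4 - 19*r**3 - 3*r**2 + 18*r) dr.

Factor the denominator: r*(r - 3)*(r - 1)*(r + 1)*(r + 6).
Partial-fraction decomposition: -739/(210*(r + 6)) + 1/(40*(r + 1)) + 1/(28*(r - 1)) - 41/(24*(r - 3)) + 1/(6*r).
Integrate each term: A/(r−a) contributes A·log|r−a|.

log(r)/6 - 41*log(r - 3)/24 + log(r - 1)/28 + log(r + 1)/40 - 739*log(r + 6)/210 + C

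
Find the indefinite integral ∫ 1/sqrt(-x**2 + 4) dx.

asin(x/2) + C

Substitute x = 2·sin(θ), so dx = 2·cos(θ) dθ and the radical becomes sqrt(-x**2 + 4) = 2·cos(θ) by the Pythagorean identity.
Integrate the resulting trig expression in θ, then back-substitute θ = asin(x/2), sin(θ) = x/2, cos(θ) = sqrt(-x**2 + 4)/2 (absorbing any constant into C).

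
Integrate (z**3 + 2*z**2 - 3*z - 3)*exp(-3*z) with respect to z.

(-3*z**3 - 9*z**2 + 3*z + 10)*exp(-3*z)/9 + C

Use integration by parts with u = z**3 + 2*z**2 - 3*z - 3, dv = exp(-3*z) dz, so v = -exp(-3*z)/3.
Apply parts 3 times (tabular method): alternate signs, differentiate u down to 0, integrate dv up.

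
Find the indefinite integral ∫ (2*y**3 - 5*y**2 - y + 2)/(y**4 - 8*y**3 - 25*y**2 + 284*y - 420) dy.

Factor the denominator: (y - 7)*(y - 5)*(y - 2)*(y + 6).
Partial-fraction decomposition: 151/(286*(y + 6)) - 1/(30*(y - 2)) - 61/(33*(y - 5)) + 218/(65*(y - 7)).
Integrate each term: A/(y−a) contributes A·log|y−a|.

218*log(y - 7)/65 - 61*log(y - 5)/33 - log(y - 2)/30 + 151*log(y + 6)/286 + C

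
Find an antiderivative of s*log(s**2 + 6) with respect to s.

Let u = s**2 + 6, so du = (2*s) ds.
The integral becomes (1/2)·∫ log(u) du; integrate by parts with u′=log(u), dv′=du.

s**2*log(s**2 + 6)/2 - s**2/2 + 3*log(s**2 + 6) + C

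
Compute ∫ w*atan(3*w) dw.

w**2*atan(3*w)/2 - w/6 + atan(3*w)/18 + C

Use integration by parts with u = arctan(3*w), dv = w dw.
Then du = 3/(9*w**2 + 1) dw.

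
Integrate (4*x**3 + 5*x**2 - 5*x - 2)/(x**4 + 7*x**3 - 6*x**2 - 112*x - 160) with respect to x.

157*log(x - 4)/216 + log(x + 2)/9 - 79*log(x + 4)/8 + 352*log(x + 5)/27 + C

Factor the denominator: (x - 4)*(x + 2)*(x + 4)*(x + 5).
Partial-fraction decomposition: 352/(27*(x + 5)) - 79/(8*(x + 4)) + 1/(9*(x + 2)) + 157/(216*(x - 4)).
Integrate each term: A/(x−a) contributes A·log|x−a|.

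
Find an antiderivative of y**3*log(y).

y**4*log(y)/4 - y**4/16 + C

Use integration by parts with u = log(y), dv = y**3 dy.
Then du = 1/y dy and v = y**4/4.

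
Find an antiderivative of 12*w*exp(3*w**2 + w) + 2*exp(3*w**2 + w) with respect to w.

Let u = 3*w**2 + w, so du = (6*w + 1) dw.
Rewriting, the integral becomes 2·∫ e^u du = 2·e^u.
Substituting back, u = 3*w**2 + w.

2*exp(3*w**2 + w) + C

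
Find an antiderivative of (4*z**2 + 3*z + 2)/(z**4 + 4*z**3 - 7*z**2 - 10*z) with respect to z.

Factor the denominator: z*(z - 2)*(z + 1)*(z + 5).
Partial-fraction decomposition: -87/(140*(z + 5)) + 1/(4*(z + 1)) + 4/(7*(z - 2)) - 1/(5*z).
Integrate each term: A/(z−a) contributes A·log|z−a|.

-log(z)/5 + 4*log(z - 2)/7 + log(z + 1)/4 - 87*log(z + 5)/140 + C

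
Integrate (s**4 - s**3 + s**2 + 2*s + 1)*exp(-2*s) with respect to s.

Use integration by parts with u = s**4 - s**3 + s**2 + 2*s + 1, dv = exp(-2*s) ds, so v = -exp(-2*s)/2.
Apply parts 4 times (tabular method): alternate signs, differentiate u down to 0, integrate dv up.

(-4*s**4 - 4*s**3 - 10*s**2 - 18*s - 13)*exp(-2*s)/8 + C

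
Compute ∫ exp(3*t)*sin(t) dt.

3*exp(3*t)*sin(t)/10 - exp(3*t)*cos(t)/10 + C

Let I denote the integral. Integrate by parts with u = sin(t), dv = exp(3*t) dt, so v = exp(3*t)/3: I = exp(3*t)*sin(t)/3 − (1/3)·∫ exp(3*t)*cos(t) dt.
Apply parts again with u = cos(t), dv = exp(3*t) dt: ∫ exp(3*t)*cos(t) dt = exp(3*t)*cos(t)/3 + (1/3)·I. Substituting back brings back I: I = exp(3*t)*sin(t)/3 - exp(3*t)*cos(t)/9 − (1/9)·I.
Solving for I: (1 + 1/9)·I equals the remaining terms, so I = (9/10)·(exp(3*t)*sin(t)/3 - exp(3*t)*cos(t)/9).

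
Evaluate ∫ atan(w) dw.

Use integration by parts with u = arctan(w), dv = dw.
Then du = 1/(w**2 + 1) dw.

w*atan(w) - log(w**2 + 1)/2 + C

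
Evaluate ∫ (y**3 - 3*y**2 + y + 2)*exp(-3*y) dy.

Use integration by parts with u = y**3 - 3*y**2 + y + 2, dv = exp(-3*y) dy, so v = -exp(-3*y)/3.
Apply parts 3 times (tabular method): alternate signs, differentiate u down to 0, integrate dv up.

(-9*y**3 + 18*y**2 + 3*y - 17)*exp(-3*y)/27 + C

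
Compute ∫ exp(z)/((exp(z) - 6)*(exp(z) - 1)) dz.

log(exp(z) - 6)/5 - log(exp(z) - 1)/5 + C

Let u = e^z, du = e^z dz.
The integral becomes ∫ du/((u-6)(u-1)); decompose into partial fractions.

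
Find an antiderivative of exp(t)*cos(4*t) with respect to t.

4*exp(t)*sin(4*t)/17 + exp(t)*cos(4*t)/17 + C

Let I denote the integral. Integrate by parts with u = cos(4*t), dv = exp(t) dt, so v = exp(t): I = exp(t)*cos(4*t) + 4·∫ exp(t)*sin(4*t) dt.
Apply parts again with u = sin(4*t), dv = exp(t) dt: ∫ exp(t)*sin(4*t) dt = exp(t)*sin(4*t) − 4·I. Substituting back brings back I: I = 4*exp(t)*sin(4*t) + exp(t)*cos(4*t) − 16·I.
Solving for I: (1 + 16)·I equals the remaining terms, so I = (1/17)·(4*exp(t)*sin(4*t) + exp(t)*cos(4*t)).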